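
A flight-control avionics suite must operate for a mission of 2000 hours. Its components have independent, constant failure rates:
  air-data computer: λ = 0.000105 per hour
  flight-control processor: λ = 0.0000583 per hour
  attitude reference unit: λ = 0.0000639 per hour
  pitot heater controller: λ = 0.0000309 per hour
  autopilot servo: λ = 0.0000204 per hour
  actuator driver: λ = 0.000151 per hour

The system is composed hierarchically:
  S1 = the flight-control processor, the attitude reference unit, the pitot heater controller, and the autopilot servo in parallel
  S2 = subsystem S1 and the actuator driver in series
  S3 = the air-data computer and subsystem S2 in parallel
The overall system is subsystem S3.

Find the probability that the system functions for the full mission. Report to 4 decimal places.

R(air-data computer) = exp(−0.000105 × 2000) = 0.810584
R(flight-control processor) = exp(−0.0000583 × 2000) = 0.889941
R(attitude reference unit) = exp(−0.0000639 × 2000) = 0.880029
R(pitot heater controller) = exp(−0.0000309 × 2000) = 0.940071
R(autopilot servo) = exp(−0.0000204 × 2000) = 0.960021
R(actuator driver) = exp(−0.000151 × 2000) = 0.739338
Parallel (flight-control processor, attitude reference unit, pitot heater controller, and autopilot servo): 1 − (1 − 0.889941)(1 − 0.880029)(1 − 0.940071)(1 − 0.960021) = 0.999968
Series ([0.999968] and actuator driver): 0.999968 × 0.739338 = 0.739314
Parallel (air-data computer and [0.739314]): 1 − (1 − 0.810584)(1 − 0.739314) = 0.9506

0.9506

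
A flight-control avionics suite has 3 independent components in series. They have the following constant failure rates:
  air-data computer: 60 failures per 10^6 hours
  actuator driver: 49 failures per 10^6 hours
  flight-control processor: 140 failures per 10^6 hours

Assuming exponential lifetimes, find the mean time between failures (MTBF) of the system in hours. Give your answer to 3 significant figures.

Series of exponential components: λ_sys = Σ λ_i
λ_sys = 0.000060 + 0.000049 + 0.00014 = 2.4900e-04 /h
MTBF = 1 / λ_sys = 4020 h

4020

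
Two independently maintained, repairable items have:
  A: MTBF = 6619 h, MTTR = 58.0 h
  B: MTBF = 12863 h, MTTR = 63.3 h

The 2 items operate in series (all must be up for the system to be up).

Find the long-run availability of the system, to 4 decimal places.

A(A) = MTBF/(MTBF+MTTR) = 6619/(6619+58.0) = 0.991313
A(B) = MTBF/(MTBF+MTTR) = 12863/(12863+63.3) = 0.995103
Series availability: 0.991313 × 0.995103 = 0.9865

0.9865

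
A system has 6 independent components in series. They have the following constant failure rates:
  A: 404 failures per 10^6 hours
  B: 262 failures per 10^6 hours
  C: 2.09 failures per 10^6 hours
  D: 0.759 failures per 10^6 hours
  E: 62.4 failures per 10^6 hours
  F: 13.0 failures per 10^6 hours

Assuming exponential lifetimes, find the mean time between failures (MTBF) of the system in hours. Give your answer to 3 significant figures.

1340

Series of exponential components: λ_sys = Σ λ_i
λ_sys = 0.000404 + 0.000262 + 0.00000209 + 0.000000759 + 0.0000624 + 0.0000130 = 7.4425e-04 /h
MTBF = 1 / λ_sys = 1340 h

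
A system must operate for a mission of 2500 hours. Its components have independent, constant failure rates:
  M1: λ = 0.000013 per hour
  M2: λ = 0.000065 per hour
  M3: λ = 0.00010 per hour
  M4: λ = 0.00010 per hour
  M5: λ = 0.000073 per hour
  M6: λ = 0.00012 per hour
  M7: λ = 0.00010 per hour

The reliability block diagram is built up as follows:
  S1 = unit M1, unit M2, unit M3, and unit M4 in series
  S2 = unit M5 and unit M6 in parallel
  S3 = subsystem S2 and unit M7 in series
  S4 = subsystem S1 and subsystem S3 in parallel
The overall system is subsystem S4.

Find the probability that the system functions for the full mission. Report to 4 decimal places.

0.8723

R(M1) = exp(−0.000013 × 2500) = 0.968022
R(M2) = exp(−0.000065 × 2500) = 0.850016
R(M3) = exp(−0.00010 × 2500) = 0.778801
R(M4) = exp(−0.00010 × 2500) = 0.778801
R(M5) = exp(−0.000073 × 2500) = 0.833185
R(M6) = exp(−0.00012 × 2500) = 0.740818
R(M7) = exp(−0.00010 × 2500) = 0.778801
Series (M1, M2, M3, and M4): 0.968022 × 0.850016 × 0.778801 × 0.778801 = 0.499074
Parallel (M5 and M6): 1 − (1 − 0.833185)(1 − 0.740818) = 0.956765
Series ([0.956765] and M7): 0.956765 × 0.778801 = 0.745130
Parallel ([0.499074] and [0.745130]): 1 − (1 − 0.499074)(1 − 0.745130) = 0.8723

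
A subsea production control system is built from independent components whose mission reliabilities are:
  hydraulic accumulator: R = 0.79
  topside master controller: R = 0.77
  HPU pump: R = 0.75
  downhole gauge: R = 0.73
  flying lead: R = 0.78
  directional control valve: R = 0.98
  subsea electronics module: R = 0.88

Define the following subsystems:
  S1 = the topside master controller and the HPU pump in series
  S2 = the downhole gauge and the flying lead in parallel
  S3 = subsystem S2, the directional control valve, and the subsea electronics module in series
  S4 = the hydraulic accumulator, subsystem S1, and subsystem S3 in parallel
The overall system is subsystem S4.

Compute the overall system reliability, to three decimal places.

0.983

Series (topside master controller and HPU pump): 0.77000 × 0.75000 = 0.57750
Parallel (downhole gauge and flying lead): 1 − (1 − 0.73000)(1 − 0.78000) = 0.94060
Series ([0.94060], directional control valve, and subsea electronics module): 0.94060 × 0.98000 × 0.88000 = 0.81117
Parallel (hydraulic accumulator, [0.57750], and [0.81117]): 1 − (1 − 0.79000)(1 − 0.57750)(1 − 0.81117) = 0.983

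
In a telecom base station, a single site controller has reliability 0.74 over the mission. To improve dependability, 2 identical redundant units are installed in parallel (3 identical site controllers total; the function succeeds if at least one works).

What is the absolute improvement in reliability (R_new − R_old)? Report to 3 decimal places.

0.242

R_before = 0.74
R_after = 1 − (1 − 0.74)^3 = 0.982
ΔR = 0.982 − 0.74 = 0.242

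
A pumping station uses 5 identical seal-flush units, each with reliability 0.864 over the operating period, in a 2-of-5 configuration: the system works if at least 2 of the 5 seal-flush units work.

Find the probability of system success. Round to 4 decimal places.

R = Σ_{i=2}^{5} C(5,i) p^i (1−p)^{5−i} with p = 0.864
C(5,2)·0.864^2·0.136^3 = 0.018778
C(5,3)·0.864^3·0.136^2 = 0.119294
C(5,4)·0.864^4·0.136^1 = 0.378934
C(5,5)·0.864^5·0.136^0 = 0.481469
Sum = 0.9985

0.9985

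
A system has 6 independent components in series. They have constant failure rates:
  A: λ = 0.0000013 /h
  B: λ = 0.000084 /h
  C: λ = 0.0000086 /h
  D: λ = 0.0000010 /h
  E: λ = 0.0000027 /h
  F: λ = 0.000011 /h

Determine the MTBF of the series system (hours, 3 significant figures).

Series of exponential components: λ_sys = Σ λ_i
λ_sys = 0.0000013 + 0.000084 + 0.0000086 + 0.0000010 + 0.0000027 + 0.000011 = 1.0860e-04 /h
MTBF = 1 / λ_sys = 9210 h

9210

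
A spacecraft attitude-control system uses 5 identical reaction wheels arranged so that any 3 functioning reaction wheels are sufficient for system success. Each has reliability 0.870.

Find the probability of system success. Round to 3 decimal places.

R = Σ_{i=3}^{5} C(5,i) p^i (1−p)^{5−i} with p = 0.870
C(5,3)·0.870^3·0.130^2 = 0.11129
C(5,4)·0.870^4·0.130^1 = 0.37238
C(5,5)·0.870^5·0.130^0 = 0.49842
Sum = 0.982

0.982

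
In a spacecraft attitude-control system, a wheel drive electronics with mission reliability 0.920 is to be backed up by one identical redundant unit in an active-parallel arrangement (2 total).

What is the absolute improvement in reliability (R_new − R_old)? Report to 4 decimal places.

0.0736

R_before = 0.920
R_after = 1 − (1 − 0.920)^2 = 0.9936
ΔR = 0.9936 − 0.920 = 0.0736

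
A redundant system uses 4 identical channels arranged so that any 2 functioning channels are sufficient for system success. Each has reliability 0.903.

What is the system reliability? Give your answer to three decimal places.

R = Σ_{i=2}^{4} C(4,i) p^i (1−p)^{4−i} with p = 0.903
C(4,2)·0.903^2·0.097^2 = 0.04603
C(4,3)·0.903^3·0.097^1 = 0.28569
C(4,4)·0.903^4·0.097^0 = 0.66489
Sum = 0.997

0.997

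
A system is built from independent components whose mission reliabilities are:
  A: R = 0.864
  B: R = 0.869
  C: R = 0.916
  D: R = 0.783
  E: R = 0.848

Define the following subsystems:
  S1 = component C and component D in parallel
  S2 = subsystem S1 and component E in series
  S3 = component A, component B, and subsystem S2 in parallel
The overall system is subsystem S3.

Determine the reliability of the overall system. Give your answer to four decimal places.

0.9970

Parallel (C and D): 1 − (1 − 0.916000)(1 − 0.783000) = 0.981772
Series ([0.981772] and E): 0.981772 × 0.848000 = 0.832543
Parallel (A, B, and [0.832543]): 1 − (1 − 0.864000)(1 − 0.869000)(1 − 0.832543) = 0.9970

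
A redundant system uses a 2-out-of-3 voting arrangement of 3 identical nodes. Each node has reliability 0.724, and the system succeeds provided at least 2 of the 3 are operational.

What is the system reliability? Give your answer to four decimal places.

0.8135

R = Σ_{i=2}^{3} C(3,i) p^i (1−p)^{3−i} with p = 0.724
C(3,2)·0.724^2·0.276^1 = 0.434018
C(3,3)·0.724^3·0.276^0 = 0.379503
Sum = 0.8135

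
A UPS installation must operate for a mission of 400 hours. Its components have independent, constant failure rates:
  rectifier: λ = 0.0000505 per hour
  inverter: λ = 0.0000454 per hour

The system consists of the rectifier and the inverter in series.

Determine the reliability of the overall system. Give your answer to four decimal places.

R(rectifier) = exp(−0.0000505 × 400) = 0.980003
R(inverter) = exp(−0.0000454 × 400) = 0.982004
Series (rectifier and inverter): 0.980003 × 0.982004 = 0.9624

0.9624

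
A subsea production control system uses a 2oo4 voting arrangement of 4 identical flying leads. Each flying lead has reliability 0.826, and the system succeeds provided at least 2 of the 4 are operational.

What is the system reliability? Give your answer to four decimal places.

0.9817

R = Σ_{i=2}^{4} C(4,i) p^i (1−p)^{4−i} with p = 0.826
C(4,2)·0.826^2·0.174^2 = 0.123940
C(4,3)·0.826^3·0.174^1 = 0.392238
C(4,4)·0.826^4·0.174^0 = 0.465501
Sum = 0.9817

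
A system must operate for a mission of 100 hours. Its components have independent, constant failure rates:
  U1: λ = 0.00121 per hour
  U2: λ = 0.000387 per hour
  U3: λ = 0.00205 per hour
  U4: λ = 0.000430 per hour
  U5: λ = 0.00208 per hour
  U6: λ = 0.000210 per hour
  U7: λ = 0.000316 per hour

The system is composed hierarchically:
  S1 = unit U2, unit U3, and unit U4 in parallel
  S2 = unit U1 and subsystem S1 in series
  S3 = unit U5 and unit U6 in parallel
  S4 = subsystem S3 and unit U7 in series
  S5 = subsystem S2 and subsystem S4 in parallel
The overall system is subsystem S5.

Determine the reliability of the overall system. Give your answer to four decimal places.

R(U1) = exp(−0.00121 × 100) = 0.886034
R(U2) = exp(−0.000387 × 100) = 0.962039
R(U3) = exp(−0.00205 × 100) = 0.814647
R(U4) = exp(−0.000430 × 100) = 0.957911
R(U5) = exp(−0.00208 × 100) = 0.812207
R(U6) = exp(−0.000210 × 100) = 0.979219
R(U7) = exp(−0.000316 × 100) = 0.968894
Parallel (U2, U3, and U4): 1 − (1 − 0.962039)(1 − 0.814647)(1 − 0.957911) = 0.999704
Series (U1 and [0.999704]): 0.886034 × 0.999704 = 0.885772
Parallel (U5 and U6): 1 − (1 − 0.812207)(1 − 0.979219) = 0.996097
Series ([0.996097] and U7): 0.996097 × 0.968894 = 0.965112
Parallel ([0.885772] and [0.965112]): 1 − (1 − 0.885772)(1 − 0.965112) = 0.9960

0.9960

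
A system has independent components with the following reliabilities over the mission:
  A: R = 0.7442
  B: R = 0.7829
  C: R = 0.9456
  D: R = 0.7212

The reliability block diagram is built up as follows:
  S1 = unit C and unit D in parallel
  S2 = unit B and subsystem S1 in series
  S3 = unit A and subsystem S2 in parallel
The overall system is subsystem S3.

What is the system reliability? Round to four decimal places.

0.9414

Parallel (C and D): 1 − (1 − 0.945600)(1 − 0.721200) = 0.984833
Series (B and [0.984833]): 0.782900 × 0.984833 = 0.771026
Parallel (A and [0.771026]): 1 − (1 − 0.744200)(1 − 0.771026) = 0.9414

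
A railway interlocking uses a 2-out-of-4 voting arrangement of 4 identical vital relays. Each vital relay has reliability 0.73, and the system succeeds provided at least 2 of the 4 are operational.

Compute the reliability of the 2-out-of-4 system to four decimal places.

0.9372

R = Σ_{i=2}^{4} C(4,i) p^i (1−p)^{4−i} with p = 0.73
C(4,2)·0.73^2·0.27^2 = 0.233090
C(4,3)·0.73^3·0.27^1 = 0.420138
C(4,4)·0.73^4·0.27^0 = 0.283982
Sum = 0.9372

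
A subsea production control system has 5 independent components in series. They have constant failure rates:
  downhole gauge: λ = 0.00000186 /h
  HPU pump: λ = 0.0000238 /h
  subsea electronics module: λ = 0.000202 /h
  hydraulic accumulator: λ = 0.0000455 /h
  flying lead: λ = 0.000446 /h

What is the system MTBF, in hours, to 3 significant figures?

1390

Series of exponential components: λ_sys = Σ λ_i
λ_sys = 0.00000186 + 0.0000238 + 0.000202 + 0.0000455 + 0.000446 = 7.1916e-04 /h
MTBF = 1 / λ_sys = 1390 h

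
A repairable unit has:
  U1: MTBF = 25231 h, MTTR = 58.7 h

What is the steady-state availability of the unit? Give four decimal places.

0.9977

A(U1) = MTBF/(MTBF+MTTR) = 25231/(25231+58.7) = 0.9977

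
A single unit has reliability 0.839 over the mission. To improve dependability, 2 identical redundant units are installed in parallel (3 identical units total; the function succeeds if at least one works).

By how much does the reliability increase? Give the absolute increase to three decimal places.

R_before = 0.839
R_after = 1 − (1 − 0.839)^3 = 0.996
ΔR = 0.996 − 0.839 = 0.157

0.157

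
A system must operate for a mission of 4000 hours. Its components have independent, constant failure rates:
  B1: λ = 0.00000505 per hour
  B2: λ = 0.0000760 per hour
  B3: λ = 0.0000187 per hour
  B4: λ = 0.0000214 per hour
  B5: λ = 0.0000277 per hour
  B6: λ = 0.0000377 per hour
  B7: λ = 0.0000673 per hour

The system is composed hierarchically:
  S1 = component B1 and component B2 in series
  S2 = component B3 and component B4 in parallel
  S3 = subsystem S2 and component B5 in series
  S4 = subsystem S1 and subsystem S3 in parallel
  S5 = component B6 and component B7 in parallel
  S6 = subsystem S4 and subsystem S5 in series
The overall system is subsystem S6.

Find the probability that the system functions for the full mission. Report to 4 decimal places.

R(B1) = exp(−0.00000505 × 4000) = 0.980003
R(B2) = exp(−0.0000760 × 4000) = 0.737861
R(B3) = exp(−0.0000187 × 4000) = 0.927929
R(B4) = exp(−0.0000214 × 4000) = 0.917961
R(B5) = exp(−0.0000277 × 4000) = 0.895118
R(B6) = exp(−0.0000377 × 4000) = 0.860020
R(B7) = exp(−0.0000673 × 4000) = 0.763990
Series (B1 and B2): 0.980003 × 0.737861 = 0.723106
Parallel (B3 and B4): 1 − (1 − 0.927929)(1 − 0.917961) = 0.994087
Series ([0.994087] and B5): 0.994087 × 0.895118 = 0.889825
Parallel ([0.723106] and [0.889825]): 1 − (1 − 0.723106)(1 − 0.889825) = 0.969493
Parallel (B6 and B7): 1 − (1 − 0.860020)(1 − 0.763990) = 0.966963
Series ([0.969493] and [0.966963]): 0.969493 × 0.966963 = 0.9375

0.9375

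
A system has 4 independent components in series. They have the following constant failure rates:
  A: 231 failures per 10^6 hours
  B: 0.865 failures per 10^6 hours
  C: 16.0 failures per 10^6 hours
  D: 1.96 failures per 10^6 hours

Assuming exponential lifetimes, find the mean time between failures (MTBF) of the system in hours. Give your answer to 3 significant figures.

Series of exponential components: λ_sys = Σ λ_i
λ_sys = 0.000231 + 0.000000865 + 0.0000160 + 0.00000196 = 2.4983e-04 /h
MTBF = 1 / λ_sys = 4000 h

4000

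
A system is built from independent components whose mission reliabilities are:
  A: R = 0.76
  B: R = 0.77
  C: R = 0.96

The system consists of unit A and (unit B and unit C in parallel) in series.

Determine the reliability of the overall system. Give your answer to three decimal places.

0.753

Parallel (B and C): 1 − (1 − 0.77000)(1 − 0.96000) = 0.99080
Series (A and [0.99080]): 0.76000 × 0.99080 = 0.753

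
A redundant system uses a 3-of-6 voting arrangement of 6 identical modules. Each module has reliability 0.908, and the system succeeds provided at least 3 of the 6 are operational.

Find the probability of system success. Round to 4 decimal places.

0.9991

R = Σ_{i=3}^{6} C(6,i) p^i (1−p)^{6−i} with p = 0.908
C(6,3)·0.908^3·0.092^3 = 0.011659
C(6,4)·0.908^4·0.092^2 = 0.086300
C(6,5)·0.908^5·0.092^1 = 0.340697
C(6,6)·0.908^6·0.092^0 = 0.560422
Sum = 0.9991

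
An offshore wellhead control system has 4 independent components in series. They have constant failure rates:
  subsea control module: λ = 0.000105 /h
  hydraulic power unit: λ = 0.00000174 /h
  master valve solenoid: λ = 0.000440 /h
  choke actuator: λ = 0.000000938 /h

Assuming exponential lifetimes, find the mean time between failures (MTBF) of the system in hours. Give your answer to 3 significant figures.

Series of exponential components: λ_sys = Σ λ_i
λ_sys = 0.000105 + 0.00000174 + 0.000440 + 0.000000938 = 5.4768e-04 /h
MTBF = 1 / λ_sys = 1830 h

1830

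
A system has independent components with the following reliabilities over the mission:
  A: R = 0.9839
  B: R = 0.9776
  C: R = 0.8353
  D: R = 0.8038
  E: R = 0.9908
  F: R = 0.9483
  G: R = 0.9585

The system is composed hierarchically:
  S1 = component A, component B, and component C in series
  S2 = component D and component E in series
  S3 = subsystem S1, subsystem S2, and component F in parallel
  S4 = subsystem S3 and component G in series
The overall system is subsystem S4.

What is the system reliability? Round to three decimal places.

0.957

Series (A, B, and C): 0.98390 × 0.97760 × 0.83530 = 0.80344
Series (D and E): 0.80380 × 0.99080 = 0.79641
Parallel ([0.80344], [0.79641], and F): 1 − (1 − 0.80344)(1 − 0.79641)(1 − 0.94830) = 0.99793
Series ([0.99793] and G): 0.99793 × 0.95850 = 0.957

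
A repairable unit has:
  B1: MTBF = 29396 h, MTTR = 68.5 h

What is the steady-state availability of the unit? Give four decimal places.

A(B1) = MTBF/(MTBF+MTTR) = 29396/(29396+68.5) = 0.9977

0.9977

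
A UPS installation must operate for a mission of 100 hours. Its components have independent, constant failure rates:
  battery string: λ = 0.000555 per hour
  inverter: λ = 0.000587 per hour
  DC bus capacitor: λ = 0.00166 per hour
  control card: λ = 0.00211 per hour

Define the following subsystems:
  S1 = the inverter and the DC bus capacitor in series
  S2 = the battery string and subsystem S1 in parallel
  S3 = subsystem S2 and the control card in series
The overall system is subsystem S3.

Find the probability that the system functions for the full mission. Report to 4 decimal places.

R(battery string) = exp(−0.000555 × 100) = 0.946012
R(inverter) = exp(−0.000587 × 100) = 0.942990
R(DC bus capacitor) = exp(−0.00166 × 100) = 0.847046
R(control card) = exp(−0.00211 × 100) = 0.809774
Series (inverter and DC bus capacitor): 0.942990 × 0.847046 = 0.798756
Parallel (battery string and [0.798756]): 1 − (1 − 0.946012)(1 − 0.798756) = 0.989135
Series ([0.989135] and control card): 0.989135 × 0.809774 = 0.8010

0.8010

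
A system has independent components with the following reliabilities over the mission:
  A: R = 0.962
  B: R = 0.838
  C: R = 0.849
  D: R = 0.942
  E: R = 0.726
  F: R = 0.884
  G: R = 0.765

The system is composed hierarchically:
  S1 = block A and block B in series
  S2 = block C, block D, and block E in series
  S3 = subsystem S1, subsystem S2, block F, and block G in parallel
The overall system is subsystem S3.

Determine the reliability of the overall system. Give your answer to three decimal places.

Series (A and B): 0.96200 × 0.83800 = 0.80616
Series (C, D, and E): 0.84900 × 0.94200 × 0.72600 = 0.58062
Parallel ([0.80616], [0.58062], F, and G): 1 − (1 − 0.80616)(1 − 0.58062)(1 − 0.88400)(1 − 0.76500) = 0.998

0.998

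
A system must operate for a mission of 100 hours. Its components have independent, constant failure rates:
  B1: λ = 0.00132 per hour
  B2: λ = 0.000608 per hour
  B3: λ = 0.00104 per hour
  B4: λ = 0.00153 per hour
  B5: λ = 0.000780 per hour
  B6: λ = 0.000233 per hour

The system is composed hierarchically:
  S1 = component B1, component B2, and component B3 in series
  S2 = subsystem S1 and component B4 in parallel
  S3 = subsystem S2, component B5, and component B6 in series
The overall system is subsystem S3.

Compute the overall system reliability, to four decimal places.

R(B1) = exp(−0.00132 × 100) = 0.876341
R(B2) = exp(−0.000608 × 100) = 0.941011
R(B3) = exp(−0.00104 × 100) = 0.901225
R(B4) = exp(−0.00153 × 100) = 0.858130
R(B5) = exp(−0.000780 × 100) = 0.924964
R(B6) = exp(−0.000233 × 100) = 0.976969
Series (B1, B2, and B3): 0.876341 × 0.941011 × 0.901225 = 0.743192
Parallel ([0.743192] and B4): 1 − (1 − 0.743192)(1 − 0.858130) = 0.963567
Series ([0.963567], B5, and B6): 0.963567 × 0.924964 × 0.976969 = 0.8707

0.8707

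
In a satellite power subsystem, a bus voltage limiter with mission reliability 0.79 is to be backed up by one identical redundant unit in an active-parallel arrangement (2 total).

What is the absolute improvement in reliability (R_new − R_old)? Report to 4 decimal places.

0.1659

R_before = 0.79
R_after = 1 − (1 − 0.79)^2 = 0.9559
ΔR = 0.9559 − 0.79 = 0.1659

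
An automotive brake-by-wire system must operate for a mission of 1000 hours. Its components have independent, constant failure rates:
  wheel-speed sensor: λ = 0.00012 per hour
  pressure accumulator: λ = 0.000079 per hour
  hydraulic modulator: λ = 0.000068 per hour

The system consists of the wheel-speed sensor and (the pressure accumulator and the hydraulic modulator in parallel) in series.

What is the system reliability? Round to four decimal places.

R(wheel-speed sensor) = exp(−0.00012 × 1000) = 0.886920
R(pressure accumulator) = exp(−0.000079 × 1000) = 0.924040
R(hydraulic modulator) = exp(−0.000068 × 1000) = 0.934260
Parallel (pressure accumulator and hydraulic modulator): 1 − (1 − 0.924040)(1 − 0.934260) = 0.995006
Series (wheel-speed sensor and [0.995006]): 0.886920 × 0.995006 = 0.8825

0.8825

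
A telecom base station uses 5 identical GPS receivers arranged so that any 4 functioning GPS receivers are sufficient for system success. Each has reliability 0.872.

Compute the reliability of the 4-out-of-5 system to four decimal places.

0.8742

R = Σ_{i=4}^{5} C(5,i) p^i (1−p)^{5−i} with p = 0.872
C(5,4)·0.872^4·0.128^1 = 0.370038
C(5,5)·0.872^5·0.128^0 = 0.504176
Sum = 0.8742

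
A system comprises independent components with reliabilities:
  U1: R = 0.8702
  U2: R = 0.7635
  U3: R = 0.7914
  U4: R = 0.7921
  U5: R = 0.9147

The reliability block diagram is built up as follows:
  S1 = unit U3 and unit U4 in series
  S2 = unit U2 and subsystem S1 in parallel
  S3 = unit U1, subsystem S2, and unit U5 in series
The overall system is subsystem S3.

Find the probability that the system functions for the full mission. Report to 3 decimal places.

0.726

Series (U3 and U4): 0.79140 × 0.79210 = 0.62687
Parallel (U2 and [0.62687]): 1 − (1 − 0.76350)(1 − 0.62687) = 0.91175
Series (U1, [0.91175], and U5): 0.87020 × 0.91175 × 0.91470 = 0.726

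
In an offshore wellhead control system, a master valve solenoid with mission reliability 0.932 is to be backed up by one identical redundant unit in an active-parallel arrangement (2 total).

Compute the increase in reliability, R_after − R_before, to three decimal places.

0.063

R_before = 0.932
R_after = 1 − (1 − 0.932)^2 = 0.995
ΔR = 0.995 − 0.932 = 0.063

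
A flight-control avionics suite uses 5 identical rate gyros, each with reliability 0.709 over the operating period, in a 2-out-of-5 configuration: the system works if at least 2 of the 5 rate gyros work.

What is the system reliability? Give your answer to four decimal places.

0.9725

R = Σ_{i=2}^{5} C(5,i) p^i (1−p)^{5−i} with p = 0.709
C(5,2)·0.709^2·0.291^3 = 0.123872
C(5,3)·0.709^3·0.291^2 = 0.301804
C(5,4)·0.709^4·0.291^1 = 0.367661
C(5,5)·0.709^5·0.291^0 = 0.179156
Sum = 0.9725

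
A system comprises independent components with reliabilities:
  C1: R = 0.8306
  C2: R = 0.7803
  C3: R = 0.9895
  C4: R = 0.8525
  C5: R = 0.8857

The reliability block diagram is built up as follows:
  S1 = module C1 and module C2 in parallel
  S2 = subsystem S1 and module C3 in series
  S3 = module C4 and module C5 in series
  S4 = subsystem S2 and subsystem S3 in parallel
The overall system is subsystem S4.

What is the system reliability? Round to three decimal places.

Parallel (C1 and C2): 1 − (1 − 0.83060)(1 − 0.78030) = 0.96278
Series ([0.96278] and C3): 0.96278 × 0.98950 = 0.95267
Series (C4 and C5): 0.85250 × 0.88570 = 0.75506
Parallel ([0.95267] and [0.75506]): 1 − (1 − 0.95267)(1 − 0.75506) = 0.988

0.988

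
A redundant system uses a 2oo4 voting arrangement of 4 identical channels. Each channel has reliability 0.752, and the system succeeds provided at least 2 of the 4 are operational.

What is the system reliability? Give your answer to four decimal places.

R = Σ_{i=2}^{4} C(4,i) p^i (1−p)^{4−i} with p = 0.752
C(4,2)·0.752^2·0.248^2 = 0.208685
C(4,3)·0.752^3·0.248^1 = 0.421857
C(4,4)·0.752^4·0.248^0 = 0.319795
Sum = 0.9503

0.9503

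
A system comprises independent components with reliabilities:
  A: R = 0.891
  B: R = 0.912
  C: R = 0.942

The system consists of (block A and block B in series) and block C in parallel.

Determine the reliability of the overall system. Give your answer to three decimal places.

Series (A and B): 0.89100 × 0.91200 = 0.81259
Parallel ([0.81259] and C): 1 − (1 − 0.81259)(1 − 0.94200) = 0.989

0.989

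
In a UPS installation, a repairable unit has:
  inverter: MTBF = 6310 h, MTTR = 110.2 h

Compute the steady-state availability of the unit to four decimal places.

A(inverter) = MTBF/(MTBF+MTTR) = 6310/(6310+110.2) = 0.9828

0.9828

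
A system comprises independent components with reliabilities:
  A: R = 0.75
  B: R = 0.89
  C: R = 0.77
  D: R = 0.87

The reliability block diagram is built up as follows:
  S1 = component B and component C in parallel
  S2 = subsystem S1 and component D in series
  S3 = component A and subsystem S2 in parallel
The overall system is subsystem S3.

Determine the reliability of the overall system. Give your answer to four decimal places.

Parallel (B and C): 1 − (1 − 0.890000)(1 − 0.770000) = 0.974700
Series ([0.974700] and D): 0.974700 × 0.870000 = 0.847989
Parallel (A and [0.847989]): 1 − (1 − 0.750000)(1 − 0.847989) = 0.9620

0.9620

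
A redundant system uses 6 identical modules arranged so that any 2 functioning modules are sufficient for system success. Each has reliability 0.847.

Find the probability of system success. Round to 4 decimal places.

0.9996

R = Σ_{i=2}^{6} C(6,i) p^i (1−p)^{6−i} with p = 0.847
C(6,2)·0.847^2·0.153^4 = 0.005897
C(6,3)·0.847^3·0.153^3 = 0.043527
C(6,4)·0.847^4·0.153^2 = 0.180721
C(6,5)·0.847^5·0.153^1 = 0.400184
C(6,6)·0.847^6·0.153^0 = 0.369233
Sum = 0.9996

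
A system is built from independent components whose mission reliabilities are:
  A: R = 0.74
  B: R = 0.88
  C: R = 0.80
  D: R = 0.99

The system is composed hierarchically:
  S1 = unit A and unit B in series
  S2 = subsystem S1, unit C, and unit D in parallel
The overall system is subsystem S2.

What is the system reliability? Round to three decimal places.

Series (A and B): 0.74000 × 0.88000 = 0.65120
Parallel ([0.65120], C, and D): 1 − (1 − 0.65120)(1 − 0.80000)(1 − 0.99000) = 0.999

0.999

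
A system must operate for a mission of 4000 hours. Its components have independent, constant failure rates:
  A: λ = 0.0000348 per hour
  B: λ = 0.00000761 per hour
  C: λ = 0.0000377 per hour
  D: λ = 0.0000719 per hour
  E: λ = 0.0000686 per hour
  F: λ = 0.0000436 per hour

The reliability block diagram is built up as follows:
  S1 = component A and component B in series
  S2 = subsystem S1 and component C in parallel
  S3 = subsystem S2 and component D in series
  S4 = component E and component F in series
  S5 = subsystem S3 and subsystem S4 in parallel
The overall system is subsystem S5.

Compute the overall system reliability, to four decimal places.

R(A) = exp(−0.0000348 × 4000) = 0.870054
R(B) = exp(−0.00000761 × 4000) = 0.970019
R(C) = exp(−0.0000377 × 4000) = 0.860020
R(D) = exp(−0.0000719 × 4000) = 0.750062
R(E) = exp(−0.0000686 × 4000) = 0.760028
R(F) = exp(−0.0000436 × 4000) = 0.839961
Series (A and B): 0.870054 × 0.970019 = 0.843969
Parallel ([0.843969] and C): 1 − (1 − 0.843969)(1 − 0.860020) = 0.978159
Series ([0.978159] and D): 0.978159 × 0.750062 = 0.733680
Series (E and F): 0.760028 × 0.839961 = 0.638394
Parallel ([0.733680] and [0.638394]): 1 − (1 − 0.733680)(1 − 0.638394) = 0.9037

0.9037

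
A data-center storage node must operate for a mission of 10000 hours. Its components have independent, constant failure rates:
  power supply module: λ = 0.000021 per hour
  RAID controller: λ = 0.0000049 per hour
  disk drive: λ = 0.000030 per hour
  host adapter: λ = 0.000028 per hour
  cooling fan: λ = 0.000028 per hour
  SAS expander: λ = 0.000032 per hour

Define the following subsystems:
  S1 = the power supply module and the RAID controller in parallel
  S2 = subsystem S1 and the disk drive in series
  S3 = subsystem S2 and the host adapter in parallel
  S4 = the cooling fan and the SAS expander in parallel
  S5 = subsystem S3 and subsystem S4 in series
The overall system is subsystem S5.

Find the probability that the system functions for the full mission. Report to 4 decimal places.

R(power supply module) = exp(−0.000021 × 10000) = 0.810584
R(RAID controller) = exp(−0.0000049 × 10000) = 0.952181
R(disk drive) = exp(−0.000030 × 10000) = 0.740818
R(host adapter) = exp(−0.000028 × 10000) = 0.755784
R(cooling fan) = exp(−0.000028 × 10000) = 0.755784
R(SAS expander) = exp(−0.000032 × 10000) = 0.726149
Parallel (power supply module and RAID controller): 1 − (1 − 0.810584)(1 − 0.952181) = 0.990942
Series ([0.990942] and disk drive): 0.990942 × 0.740818 = 0.734108
Parallel ([0.734108] and host adapter): 1 − (1 − 0.734108)(1 − 0.755784) = 0.935065
Parallel (cooling fan and SAS expander): 1 − (1 − 0.755784)(1 − 0.726149) = 0.933121
Series ([0.935065] and [0.933121]): 0.935065 × 0.933121 = 0.8725

0.8725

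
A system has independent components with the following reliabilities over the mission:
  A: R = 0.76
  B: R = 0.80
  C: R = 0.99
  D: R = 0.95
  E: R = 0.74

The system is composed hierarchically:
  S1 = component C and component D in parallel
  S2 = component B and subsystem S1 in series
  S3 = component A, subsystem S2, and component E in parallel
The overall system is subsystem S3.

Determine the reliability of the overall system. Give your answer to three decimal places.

Parallel (C and D): 1 − (1 − 0.99000)(1 − 0.95000) = 0.99950
Series (B and [0.99950]): 0.80000 × 0.99950 = 0.79960
Parallel (A, [0.79960], and E): 1 − (1 − 0.76000)(1 − 0.79960)(1 − 0.74000) = 0.987

0.987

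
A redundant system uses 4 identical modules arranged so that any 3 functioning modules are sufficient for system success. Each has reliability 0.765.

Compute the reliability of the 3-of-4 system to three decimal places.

0.763

R = Σ_{i=3}^{4} C(4,i) p^i (1−p)^{4−i} with p = 0.765
C(4,3)·0.765^3·0.235^1 = 0.42084
C(4,4)·0.765^4·0.235^0 = 0.34249
Sum = 0.763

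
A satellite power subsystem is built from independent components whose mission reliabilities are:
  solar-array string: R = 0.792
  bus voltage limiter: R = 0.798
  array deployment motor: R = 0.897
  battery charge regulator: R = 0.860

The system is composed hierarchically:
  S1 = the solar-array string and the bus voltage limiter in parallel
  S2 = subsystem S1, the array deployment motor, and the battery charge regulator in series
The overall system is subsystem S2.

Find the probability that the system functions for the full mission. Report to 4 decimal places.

Parallel (solar-array string and bus voltage limiter): 1 − (1 − 0.792000)(1 − 0.798000) = 0.957984
Series ([0.957984], array deployment motor, and battery charge regulator): 0.957984 × 0.897000 × 0.860000 = 0.7390

0.7390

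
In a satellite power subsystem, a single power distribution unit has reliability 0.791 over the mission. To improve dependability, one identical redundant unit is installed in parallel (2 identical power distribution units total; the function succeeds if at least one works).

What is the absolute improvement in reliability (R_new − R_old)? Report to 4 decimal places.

R_before = 0.791
R_after = 1 − (1 − 0.791)^2 = 0.9563
ΔR = 0.9563 − 0.791 = 0.1653

0.1653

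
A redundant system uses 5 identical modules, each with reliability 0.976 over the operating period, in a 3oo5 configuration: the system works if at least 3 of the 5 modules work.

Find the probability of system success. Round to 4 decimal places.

R = Σ_{i=3}^{5} C(5,i) p^i (1−p)^{5−i} with p = 0.976
C(5,3)·0.976^3·0.024^2 = 0.005355
C(5,4)·0.976^4·0.024^1 = 0.108888
C(5,5)·0.976^5·0.024^0 = 0.885623
Sum = 0.9999

0.9999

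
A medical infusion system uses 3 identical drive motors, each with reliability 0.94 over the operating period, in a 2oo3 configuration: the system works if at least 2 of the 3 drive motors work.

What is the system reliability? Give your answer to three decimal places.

0.990

R = Σ_{i=2}^{3} C(3,i) p^i (1−p)^{3−i} with p = 0.94
C(3,2)·0.94^2·0.06^1 = 0.15905
C(3,3)·0.94^3·0.06^0 = 0.83058
Sum = 0.990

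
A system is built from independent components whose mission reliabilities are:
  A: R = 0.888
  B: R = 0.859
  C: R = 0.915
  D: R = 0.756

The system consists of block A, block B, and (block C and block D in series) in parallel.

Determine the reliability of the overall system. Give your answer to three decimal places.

Series (C and D): 0.91500 × 0.75600 = 0.69174
Parallel (A, B, and [0.69174]): 1 − (1 − 0.88800)(1 − 0.85900)(1 − 0.69174) = 0.995

0.995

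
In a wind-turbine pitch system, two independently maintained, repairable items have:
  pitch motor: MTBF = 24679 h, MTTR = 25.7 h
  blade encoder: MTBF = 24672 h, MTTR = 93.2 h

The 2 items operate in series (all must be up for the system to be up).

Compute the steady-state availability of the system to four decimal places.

A(pitch motor) = MTBF/(MTBF+MTTR) = 24679/(24679+25.7) = 0.998960
A(blade encoder) = MTBF/(MTBF+MTTR) = 24672/(24672+93.2) = 0.996237
Series availability: 0.998960 × 0.996237 = 0.9952

0.9952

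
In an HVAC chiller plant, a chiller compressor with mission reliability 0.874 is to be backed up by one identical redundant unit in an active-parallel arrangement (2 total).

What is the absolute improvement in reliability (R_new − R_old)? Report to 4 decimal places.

R_before = 0.874
R_after = 1 − (1 − 0.874)^2 = 0.9841
ΔR = 0.9841 − 0.874 = 0.1101

0.1101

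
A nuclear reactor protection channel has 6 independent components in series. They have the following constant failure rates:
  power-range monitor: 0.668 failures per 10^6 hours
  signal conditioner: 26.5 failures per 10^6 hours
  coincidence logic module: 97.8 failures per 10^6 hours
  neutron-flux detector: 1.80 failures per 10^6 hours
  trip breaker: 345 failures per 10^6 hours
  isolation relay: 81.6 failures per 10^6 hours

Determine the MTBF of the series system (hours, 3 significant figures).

1810

Series of exponential components: λ_sys = Σ λ_i
λ_sys = 0.000000668 + 0.0000265 + 0.0000978 + 0.00000180 + 0.000345 + 0.0000816 = 5.5337e-04 /h
MTBF = 1 / λ_sys = 1810 h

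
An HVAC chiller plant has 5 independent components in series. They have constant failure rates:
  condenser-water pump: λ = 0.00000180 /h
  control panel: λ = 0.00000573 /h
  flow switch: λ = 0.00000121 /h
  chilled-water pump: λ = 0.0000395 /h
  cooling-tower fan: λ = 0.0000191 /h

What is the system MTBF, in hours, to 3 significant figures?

Series of exponential components: λ_sys = Σ λ_i
λ_sys = 0.00000180 + 0.00000573 + 0.00000121 + 0.0000395 + 0.0000191 = 6.7340e-05 /h
MTBF = 1 / λ_sys = 14900 h

14900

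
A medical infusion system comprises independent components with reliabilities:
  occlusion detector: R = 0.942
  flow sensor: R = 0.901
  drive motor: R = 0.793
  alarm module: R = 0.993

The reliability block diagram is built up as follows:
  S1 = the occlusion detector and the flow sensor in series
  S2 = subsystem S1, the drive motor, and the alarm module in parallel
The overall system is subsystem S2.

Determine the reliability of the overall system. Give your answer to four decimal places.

0.9998

Series (occlusion detector and flow sensor): 0.942000 × 0.901000 = 0.848742
Parallel ([0.848742], drive motor, and alarm module): 1 − (1 − 0.848742)(1 − 0.793000)(1 − 0.993000) = 0.9998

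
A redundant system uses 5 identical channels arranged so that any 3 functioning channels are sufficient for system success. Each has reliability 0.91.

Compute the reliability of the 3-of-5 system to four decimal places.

R = Σ_{i=3}^{5} C(5,i) p^i (1−p)^{5−i} with p = 0.91
C(5,3)·0.91^3·0.09^2 = 0.061039
C(5,4)·0.91^4·0.09^1 = 0.308587
C(5,5)·0.91^5·0.09^0 = 0.624032
Sum = 0.9937

0.9937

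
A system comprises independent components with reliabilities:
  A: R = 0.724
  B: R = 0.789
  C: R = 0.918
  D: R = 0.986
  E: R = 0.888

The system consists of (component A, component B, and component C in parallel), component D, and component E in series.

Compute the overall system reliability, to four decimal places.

Parallel (A, B, and C): 1 − (1 − 0.724000)(1 − 0.789000)(1 − 0.918000) = 0.995225
Series ([0.995225], D, and E): 0.995225 × 0.986000 × 0.888000 = 0.8714

0.8714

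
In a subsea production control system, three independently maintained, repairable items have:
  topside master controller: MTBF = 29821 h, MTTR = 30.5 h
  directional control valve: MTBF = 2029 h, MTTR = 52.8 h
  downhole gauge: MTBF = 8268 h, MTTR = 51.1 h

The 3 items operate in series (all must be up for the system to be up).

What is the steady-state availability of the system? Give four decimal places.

A(topside master controller) = MTBF/(MTBF+MTTR) = 29821/(29821+30.5) = 0.998978
A(directional control valve) = MTBF/(MTBF+MTTR) = 2029/(2029+52.8) = 0.974637
A(downhole gauge) = MTBF/(MTBF+MTTR) = 8268/(8268+51.1) = 0.993858
Series availability: 0.998978 × 0.974637 × 0.993858 = 0.9677

0.9677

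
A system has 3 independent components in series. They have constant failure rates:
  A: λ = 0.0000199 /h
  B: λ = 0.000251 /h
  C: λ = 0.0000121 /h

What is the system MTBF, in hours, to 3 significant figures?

3530

Series of exponential components: λ_sys = Σ λ_i
λ_sys = 0.0000199 + 0.000251 + 0.0000121 = 2.8300e-04 /h
MTBF = 1 / λ_sys = 3530 h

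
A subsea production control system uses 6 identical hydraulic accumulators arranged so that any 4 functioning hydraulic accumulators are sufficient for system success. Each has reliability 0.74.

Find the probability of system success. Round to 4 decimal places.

R = Σ_{i=4}^{6} C(6,i) p^i (1−p)^{6−i} with p = 0.74
C(6,4)·0.74^4·0.26^2 = 0.304064
C(6,5)·0.74^5·0.26^1 = 0.346165
C(6,6)·0.74^6·0.26^0 = 0.164206
Sum = 0.8144

0.8144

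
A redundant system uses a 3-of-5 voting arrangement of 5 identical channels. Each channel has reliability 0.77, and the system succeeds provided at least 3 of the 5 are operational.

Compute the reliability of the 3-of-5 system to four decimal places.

0.9164

R = Σ_{i=3}^{5} C(5,i) p^i (1−p)^{5−i} with p = 0.77
C(5,3)·0.77^3·0.23^2 = 0.241506
C(5,4)·0.77^4·0.23^1 = 0.404260
C(5,5)·0.77^5·0.23^0 = 0.270678
Sum = 0.9164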